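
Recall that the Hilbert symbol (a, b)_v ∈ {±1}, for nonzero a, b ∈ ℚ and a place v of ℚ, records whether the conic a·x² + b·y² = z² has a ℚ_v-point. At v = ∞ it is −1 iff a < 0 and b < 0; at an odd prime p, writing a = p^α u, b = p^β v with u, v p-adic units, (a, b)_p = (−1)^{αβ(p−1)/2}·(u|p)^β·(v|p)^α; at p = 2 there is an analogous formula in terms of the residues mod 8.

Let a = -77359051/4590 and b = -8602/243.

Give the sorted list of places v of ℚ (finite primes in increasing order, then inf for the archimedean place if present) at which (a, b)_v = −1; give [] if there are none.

[2, 7, 23, inf]

Mod squares: a ≡ -903210, b ≡ -25806. Check v ∈ {∞, 2, 3, 5, 7, 11, 17, 19, 23}.
v=19: a=19^2·(≡13), b=19^0·(≡13) mod 19; (13|19)=-1, (13|19)=-1; (−1)^{2·0·9}·(-1)^0·(-1)^2 = +1.
v=∞: -903210 < 0 and -25806 < 0  ⇒  (a,b)_∞ = -1.
v=3: a=3^-3·(≡1), b=3^-5·(≡2) mod 3; (1|3)=+1, (2|3)=-1; (−1)^{-3·-5·1}·(+1)^-5·(-1)^-3 = +1.
v=5: a=5^-1·(≡3), b=5^0·(≡1) mod 5; (3|5)=-1, (1|5)=+1; (−1)^{-1·0·2}·(-1)^0·(+1)^-1 = +1.
v=11: a=11^3·(≡1), b=11^1·(≡10) mod 11; (1|11)=+1, (10|11)=-1; (−1)^{3·1·5}·(+1)^1·(-1)^3 = +1.
v=23: a=23^1·(≡17), b=23^1·(≡19) mod 23; (17|23)=-1, (19|23)=-1; (−1)^{1·1·11}·(-1)^1·(-1)^1 = -1.
v=17: a=17^-1·(≡12), b=17^1·(≡11) mod 17; (12|17)=-1, (11|17)=-1; (−1)^{-1·1·8}·(-1)^1·(-1)^-1 = +1.
v=2: v_2(a)=-1, v_2(b)=1; units ≡ 3, 1 (mod 8); ε·ε+αω+βω = 1·0+-1·0+1·1 ≡ 1  ⇒  (a,b)_2 = -1.
v=7: a=7^1·(≡4), b=7^0·(≡3) mod 7; (4|7)=+1, (3|7)=-1; (−1)^{1·0·3}·(+1)^0·(-1)^1 = -1.
(-903210, -25806 / ℚ) ramifies at {2, 7, 23, ∞}: a division algebra.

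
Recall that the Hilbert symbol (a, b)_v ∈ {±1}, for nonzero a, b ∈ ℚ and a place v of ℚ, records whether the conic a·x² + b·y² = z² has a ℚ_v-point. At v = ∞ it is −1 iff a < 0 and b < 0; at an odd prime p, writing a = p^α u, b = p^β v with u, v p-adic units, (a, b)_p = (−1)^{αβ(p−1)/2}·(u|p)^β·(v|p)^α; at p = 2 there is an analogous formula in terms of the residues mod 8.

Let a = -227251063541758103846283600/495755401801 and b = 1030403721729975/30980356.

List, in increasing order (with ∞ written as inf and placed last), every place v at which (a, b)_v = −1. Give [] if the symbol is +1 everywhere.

[2, 3, 17, 19, 31, 41]

Mod squares: a ≡ -589, b ≡ 60639. Check v ∈ {∞, 2, 3, 5, 7, 11, 17, 19, 23, 29, 31, 41}.
v=41: a=41^2·(≡30), b=41^1·(≡29) mod 41; (30|41)=-1, (29|41)=-1; (−1)^{2·1·20}·(-1)^1·(-1)^2 = -1.
v=∞: -589 < 0 and 60639 > 0  ⇒  (a,b)_∞ = +1.
v=7: a=7^2·(≡3), b=7^0·(≡5) mod 7; (3|7)=-1, (5|7)=-1; (−1)^{2·0·3}·(-1)^0·(-1)^2 = +1.
v=3: a=3^4·(≡2), b=3^1·(≡2) mod 3; (2|3)=-1, (2|3)=-1; (−1)^{4·1·1}·(-1)^1·(-1)^4 = -1.
v=5: a=5^2·(≡1), b=5^2·(≡4) mod 5; (1|5)=+1, (4|5)=+1; (−1)^{2·2·2}·(+1)^2·(+1)^2 = +1.
v=23: a=23^-4·(≡16), b=23^-2·(≡22) mod 23; (16|23)=+1, (22|23)=-1; (−1)^{-4·-2·11}·(+1)^-2·(-1)^-4 = +1.
v=2: v_2(a)=4, v_2(b)=-2; units ≡ 3, 7 (mod 8); ε·ε+αω+βω = 1·1+4·0+-2·1 ≡ 1  ⇒  (a,b)_2 = -1.
v=19: a=19^1·(≡17), b=19^0·(≡8) mod 19; (17|19)=+1, (8|19)=-1; (−1)^{1·0·9}·(+1)^0·(-1)^1 = -1.
v=17: a=17^2·(≡10), b=17^1·(≡10) mod 17; (10|17)=-1, (10|17)=-1; (−1)^{2·1·8}·(-1)^1·(-1)^2 = -1.
v=29: a=29^8·(≡22), b=29^5·(≡17) mod 29; (22|29)=+1, (17|29)=-1; (−1)^{8·5·14}·(+1)^5·(-1)^8 = +1.
v=31: a=31^1·(≡11), b=31^2·(≡27) mod 31; (11|31)=-1, (27|31)=-1; (−1)^{1·2·15}·(-1)^2·(-1)^1 = -1.
v=11: a=11^-6·(≡4), b=11^-4·(≡8) mod 11; (4|11)=+1, (8|11)=-1; (−1)^{-6·-4·5}·(+1)^-4·(-1)^-6 = +1.
|Ram(-589, 60639)| = 6, even; anisotropic at {2, 3, 17, 19, 31, 41}.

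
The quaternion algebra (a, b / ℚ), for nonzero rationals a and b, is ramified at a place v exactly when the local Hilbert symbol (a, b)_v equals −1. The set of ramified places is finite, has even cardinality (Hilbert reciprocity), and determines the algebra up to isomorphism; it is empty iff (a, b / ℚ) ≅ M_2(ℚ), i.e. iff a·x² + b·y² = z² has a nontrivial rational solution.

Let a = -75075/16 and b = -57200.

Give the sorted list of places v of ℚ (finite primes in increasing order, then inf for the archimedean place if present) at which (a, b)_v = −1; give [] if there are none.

[13, inf]

Mod squares: a ≡ -3003, b ≡ -143. Check v ∈ {∞, 2, 3, 5, 7, 11, 13}.
v=3: a=3^1·(≡1), b=3^0·(≡1) mod 3; (1|3)=+1, (1|3)=+1; (−1)^{1·0·1}·(+1)^0·(+1)^1 = +1.
v=5: a=5^2·(≡2), b=5^2·(≡2) mod 5; (2|5)=-1, (2|5)=-1; (−1)^{2·2·2}·(-1)^2·(-1)^2 = +1.
v=7: a=7^1·(≡3), b=7^0·(≡4) mod 7; (3|7)=-1, (4|7)=+1; (−1)^{1·0·3}·(-1)^0·(+1)^1 = +1.
v=11: a=11^1·(≡10), b=11^1·(≡3) mod 11; (10|11)=-1, (3|11)=+1; (−1)^{1·1·5}·(-1)^1·(+1)^1 = +1.
v=2: v_2(a)=-4, v_2(b)=4; units ≡ 5, 1 (mod 8); ε·ε+αω+βω = 0·0+-4·0+4·1 ≡ 0  ⇒  (a,b)_2 = +1.
v=13: a=13^1·(≡12), b=13^1·(≡7) mod 13; (12|13)=+1, (7|13)=-1; (−1)^{1·1·6}·(+1)^1·(-1)^1 = -1.
v=∞: -3003 < 0 and -143 < 0  ⇒  (a,b)_∞ = -1.
Ram(-3003, -143) = {13, ∞}; no ℚ_13-point on the conic.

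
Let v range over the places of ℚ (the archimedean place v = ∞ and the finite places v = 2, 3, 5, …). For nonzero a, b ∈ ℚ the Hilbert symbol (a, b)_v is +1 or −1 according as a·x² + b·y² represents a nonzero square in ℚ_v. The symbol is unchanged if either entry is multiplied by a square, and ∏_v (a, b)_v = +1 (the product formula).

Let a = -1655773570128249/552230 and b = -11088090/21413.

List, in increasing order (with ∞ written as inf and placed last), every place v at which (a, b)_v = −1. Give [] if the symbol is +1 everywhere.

Mod squares: a ≡ -48070, b ≡ -4370. Check v ∈ {∞, 2, 3, 5, 7, 11, 13, 19, 23}.
v=19: a=19^1·(≡11), b=19^-1·(≡1) mod 19; (11|19)=+1, (1|19)=+1; (−1)^{1·-1·9}·(+1)^-1·(+1)^1 = -1.
v=13: a=13^2·(≡3), b=13^2·(≡7) mod 13; (3|13)=+1, (7|13)=-1; (−1)^{2·2·6}·(+1)^2·(-1)^2 = +1.
v=2: v_2(a)=-1, v_2(b)=1; units ≡ 5, 7 (mod 8); ε·ε+αω+βω = 0·1+-1·0+1·1 ≡ 1  ⇒  (a,b)_2 = -1.
v=5: a=5^-1·(≡1), b=5^1·(≡4) mod 5; (1|5)=+1, (4|5)=+1; (−1)^{-1·1·2}·(+1)^1·(+1)^-1 = +1.
v=∞: -48070 < 0 and -4370 < 0  ⇒  (a,b)_∞ = -1.
v=23: a=23^-1·(≡4), b=23^-1·(≡17) mod 23; (4|23)=+1, (17|23)=-1; (−1)^{-1·-1·11}·(+1)^-1·(-1)^-1 = +1.
v=7: a=7^-4·(≡5), b=7^-2·(≡5) mod 7; (5|7)=-1, (5|7)=-1; (−1)^{-4·-2·3}·(-1)^-2·(-1)^-4 = +1.
v=11: a=11^3·(≡2), b=11^0·(≡6) mod 11; (2|11)=-1, (6|11)=-1; (−1)^{3·0·5}·(-1)^0·(-1)^3 = -1.
v=3: a=3^18·(≡2), b=3^8·(≡1) mod 3; (2|3)=-1, (1|3)=+1; (−1)^{18·8·1}·(-1)^8·(+1)^18 = +1.
Ram(-48070, -4370) = {2, 11, 19, ∞}; no ℚ_2-point on the conic.

[2, 11, 19, inf]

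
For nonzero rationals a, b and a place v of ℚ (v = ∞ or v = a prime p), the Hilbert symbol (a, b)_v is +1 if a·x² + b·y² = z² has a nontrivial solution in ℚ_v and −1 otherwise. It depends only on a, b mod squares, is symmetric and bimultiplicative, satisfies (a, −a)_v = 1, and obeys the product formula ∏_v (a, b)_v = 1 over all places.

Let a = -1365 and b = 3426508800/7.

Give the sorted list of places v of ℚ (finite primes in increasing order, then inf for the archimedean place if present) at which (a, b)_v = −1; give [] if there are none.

[2, 7, 11, 13]

(a, b) ≡ (-1365, 154) mod (ℚ^×)²; places V = {2, 3, 5, 7, 11, 13, ∞}.
(a,b)_13: α=1, u≡12; β=2, v≡7 (mod 13); (12|13)=+1, (7|13)=-1; sign (−1)^0·+1^2·-1^1 = -1.
(a,b)_7: α=1, u≡1; β=-1, v≡1 (mod 7); (1|7)=+1, (1|7)=+1; sign (−1)^1·+1^-1·+1^1 = -1.
(a,b)_5: α=1, u≡2; β=2, v≡1 (mod 5); (2|5)=-1, (1|5)=+1; sign (−1)^0·-1^2·+1^1 = +1.
(a,b)_11: α=0, u≡10; β=1, v≡4 (mod 11); (10|11)=-1, (4|11)=+1; sign (−1)^0·-1^1·+1^0 = -1.
(a,b)_3: α=1, u≡1; β=2, v≡1 (mod 3); (1|3)=+1, (1|3)=+1; sign (−1)^0·+1^2·+1^1 = +1.
(a,b)_∞: sgn(-1365)=−, sgn(154)=+, so +1.
(a,b)_2: α=0, β=13; u≡3, v≡5 (mod 8); ε(u)ε(v)=1·0, αω(v)=0·1, βω(u)=13·1; sum ≡ 1  ⇒  -1.
Ram(-1365, 154) = {2, 7, 11, 13}; no ℚ_2-point on the conic.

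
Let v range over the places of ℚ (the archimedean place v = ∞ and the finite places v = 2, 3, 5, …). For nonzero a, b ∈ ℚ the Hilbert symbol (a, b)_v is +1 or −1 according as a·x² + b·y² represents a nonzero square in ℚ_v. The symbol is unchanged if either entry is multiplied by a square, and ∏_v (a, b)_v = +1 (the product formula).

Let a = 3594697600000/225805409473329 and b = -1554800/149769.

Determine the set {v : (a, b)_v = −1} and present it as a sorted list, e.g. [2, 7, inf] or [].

(a, b) ≡ (115, -23) mod (ℚ^×)²; places V = {2, 3, 5, 7, 13, 17, 23, 43, ∞}.
(a,b)_7: α=-2, u≡3; β=0, v≡3 (mod 7); (3|7)=-1, (3|7)=-1; sign (−1)^0·-1^0·-1^-2 = +1.
(a,b)_43: α=-6, u≡12; β=-2, v≡27 (mod 43); (12|43)=-1, (27|43)=-1; sign (−1)^0·-1^-2·-1^-6 = +1.
(a,b)_2: α=10, β=4; u≡3, v≡1 (mod 8); ε(u)ε(v)=1·0, αω(v)=10·0, βω(u)=4·1; sum ≡ 0  ⇒  +1.
(a,b)_17: α=2, u≡13; β=0, v≡14 (mod 17); (13|17)=+1, (14|17)=-1; sign (−1)^0·+1^0·-1^2 = +1.
(a,b)_∞: sgn(115)=+, sgn(-23)=−, so +1.
(a,b)_3: α=-6, u≡1; β=-4, v≡1 (mod 3); (1|3)=+1, (1|3)=+1; sign (−1)^0·+1^-4·+1^-6 = +1.
(a,b)_5: α=5, u≡3; β=2, v≡2 (mod 5); (3|5)=-1, (2|5)=-1; sign (−1)^0·-1^2·-1^5 = -1.
(a,b)_13: α=2, u≡7; β=2, v≡12 (mod 13); (7|13)=-1, (12|13)=+1; sign (−1)^0·-1^2·+1^2 = +1.
(a,b)_23: α=1, u≡21; β=1, v≡7 (mod 23); (21|23)=-1, (7|23)=-1; sign (−1)^1·-1^1·-1^1 = -1.
(115, -23 / ℚ) ramifies at {5, 23}: a division algebra.

[5, 23]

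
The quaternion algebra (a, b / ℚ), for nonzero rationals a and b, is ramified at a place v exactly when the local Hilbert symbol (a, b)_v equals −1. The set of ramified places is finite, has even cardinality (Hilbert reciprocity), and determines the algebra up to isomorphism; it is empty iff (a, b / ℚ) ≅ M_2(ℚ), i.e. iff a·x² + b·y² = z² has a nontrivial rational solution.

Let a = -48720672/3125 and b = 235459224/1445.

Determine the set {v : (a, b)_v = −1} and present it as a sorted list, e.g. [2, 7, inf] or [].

[5, 7]

Mod squares: a ≡ -10010, b ≡ 30030. Check v ∈ {∞, 2, 3, 5, 7, 11, 13, 17}.
v=2: v_2(a)=5, v_2(b)=3; units ≡ 3, 7 (mod 8); ε·ε+αω+βω = 1·1+5·0+3·1 ≡ 0  ⇒  (a,b)_2 = +1.
v=∞: -10010 < 0 and 30030 > 0  ⇒  (a,b)_∞ = +1.
v=11: a=11^1·(≡9), b=11^3·(≡6) mod 11; (9|11)=+1, (6|11)=-1; (−1)^{1·3·5}·(+1)^3·(-1)^1 = +1.
v=7: a=7^1·(≡6), b=7^1·(≡3) mod 7; (6|7)=-1, (3|7)=-1; (−1)^{1·1·3}·(-1)^1·(-1)^1 = -1.
v=13: a=13^3·(≡3), b=13^1·(≡12) mod 13; (3|13)=+1, (12|13)=+1; (−1)^{3·1·6}·(+1)^1·(+1)^3 = +1.
v=5: a=5^-5·(≡3), b=5^-1·(≡1) mod 5; (3|5)=-1, (1|5)=+1; (−1)^{-5·-1·2}·(-1)^-1·(+1)^-5 = -1.
v=3: a=3^2·(≡1), b=3^5·(≡2) mod 3; (1|3)=+1, (2|3)=-1; (−1)^{2·5·1}·(+1)^5·(-1)^2 = +1.
v=17: a=17^0·(≡5), b=17^-2·(≡2) mod 17; (5|17)=-1, (2|17)=+1; (−1)^{0·-2·8}·(-1)^-2·(+1)^0 = +1.
Ram(-10010, 30030) = {5, 7}; no ℚ_5-point on the conic.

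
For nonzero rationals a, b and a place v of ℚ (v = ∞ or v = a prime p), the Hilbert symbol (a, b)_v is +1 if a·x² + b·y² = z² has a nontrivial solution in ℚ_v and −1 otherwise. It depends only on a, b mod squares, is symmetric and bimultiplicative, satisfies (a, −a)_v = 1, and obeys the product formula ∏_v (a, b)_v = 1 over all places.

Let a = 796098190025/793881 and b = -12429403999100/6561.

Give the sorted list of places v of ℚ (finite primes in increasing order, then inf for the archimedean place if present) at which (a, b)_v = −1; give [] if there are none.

[]

(a, b) ≡ (41, -1271) mod (ℚ^×)²; places V = {2, 3, 5, 11, 29, 31, 41, ∞}.
(a,b)_∞: sgn(41)=+, sgn(-1271)=−, so +1.
(a,b)_41: α=1, u≡25; β=1, v≡40 (mod 41); (25|41)=+1, (40|41)=+1; sign (−1)^0·+1^1·+1^1 = +1.
(a,b)_11: α=-2, u≡10; β=2, v≡9 (mod 11); (10|11)=-1, (9|11)=+1; sign (−1)^0·-1^2·+1^-2 = +1.
(a,b)_3: α=-8, u≡2; β=-8, v≡1 (mod 3); (2|3)=-1, (1|3)=+1; sign (−1)^0·-1^-8·+1^-8 = +1.
(a,b)_2: α=0, β=2; u≡1, v≡1 (mod 8); ε(u)ε(v)=0·0, αω(v)=0·0, βω(u)=2·0; sum ≡ 0  ⇒  +1.
(a,b)_31: α=4, u≡4; β=3, v≡11 (mod 31); (4|31)=+1, (11|31)=-1; sign (−1)^0·+1^3·-1^4 = +1.
(a,b)_5: α=2, u≡1; β=2, v≡1 (mod 5); (1|5)=+1, (1|5)=+1; sign (−1)^0·+1^2·+1^2 = +1.
(a,b)_29: α=2, u≡17; β=2, v≡20 (mod 29); (17|29)=-1, (20|29)=+1; sign (−1)^0·-1^2·+1^2 = +1.
Every local symbol is +1, so the conic 41·x² + -1271·y² = z² has ℚ_v-points for all v and hence a ℚ-point; (a, b / ℚ) ≅ M_2(ℚ).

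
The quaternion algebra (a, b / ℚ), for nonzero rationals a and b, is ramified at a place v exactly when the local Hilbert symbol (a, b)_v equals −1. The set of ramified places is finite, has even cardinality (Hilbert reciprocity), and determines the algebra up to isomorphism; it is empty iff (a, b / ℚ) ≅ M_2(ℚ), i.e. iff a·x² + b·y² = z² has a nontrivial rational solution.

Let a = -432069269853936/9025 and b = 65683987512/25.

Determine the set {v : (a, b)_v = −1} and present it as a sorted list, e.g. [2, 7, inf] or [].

[3, 23]

Mod squares: a ≡ -39, b ≡ 1518. Check v ∈ {∞, 2, 3, 5, 11, 13, 19, 23}.
v=∞: -39 < 0 and 1518 > 0  ⇒  (a,b)_∞ = +1.
v=23: a=23^4·(≡19), b=23^3·(≡11) mod 23; (19|23)=-1, (11|23)=-1; (−1)^{4·3·11}·(-1)^3·(-1)^4 = -1.
v=5: a=5^-2·(≡4), b=5^-2·(≡2) mod 5; (4|5)=+1, (2|5)=-1; (−1)^{-2·-2·2}·(+1)^-2·(-1)^-2 = +1.
v=2: v_2(a)=4, v_2(b)=3; units ≡ 1, 7 (mod 8); ε·ε+αω+βω = 0·1+4·0+3·0 ≡ 0  ⇒  (a,b)_2 = +1.
v=19: a=19^-2·(≡15), b=19^0·(≡1) mod 19; (15|19)=-1, (1|19)=+1; (−1)^{-2·0·9}·(-1)^0·(+1)^-2 = +1.
v=3: a=3^1·(≡2), b=3^1·(≡2) mod 3; (2|3)=-1, (2|3)=-1; (−1)^{1·1·1}·(-1)^1·(-1)^1 = -1.
v=11: a=11^4·(≡9), b=11^3·(≡10) mod 11; (9|11)=+1, (10|11)=-1; (−1)^{4·3·5}·(+1)^3·(-1)^4 = +1.
v=13: a=13^3·(≡12), b=13^2·(≡3) mod 13; (12|13)=+1, (3|13)=+1; (−1)^{3·2·6}·(+1)^2·(+1)^3 = +1.
Ram(-39, 1518) = {3, 23}; no ℚ_3-point on the conic.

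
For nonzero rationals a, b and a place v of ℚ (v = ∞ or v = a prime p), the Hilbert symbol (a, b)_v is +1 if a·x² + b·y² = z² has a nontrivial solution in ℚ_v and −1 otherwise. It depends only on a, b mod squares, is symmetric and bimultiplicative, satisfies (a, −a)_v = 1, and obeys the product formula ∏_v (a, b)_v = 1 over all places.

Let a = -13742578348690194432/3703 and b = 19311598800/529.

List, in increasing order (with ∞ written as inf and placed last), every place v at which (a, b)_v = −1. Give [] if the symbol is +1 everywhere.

Mod squares: a ≡ -3222219, b ≡ 596037. Check v ∈ {∞, 2, 3, 5, 7, 11, 13, 17, 23, 29, 31, 37}.
v=7: a=7^-1·(≡3), b=7^0·(≡1) mod 7; (3|7)=-1, (1|7)=+1; (−1)^{-1·0·3}·(-1)^0·(+1)^-1 = +1.
v=5: a=5^0·(≡1), b=5^2·(≡3) mod 5; (1|5)=+1, (3|5)=-1; (−1)^{0·2·2}·(+1)^2·(-1)^0 = +1.
v=11: a=11^1·(≡5), b=11^0·(≡10) mod 11; (5|11)=+1, (10|11)=-1; (−1)^{1·0·5}·(+1)^0·(-1)^1 = -1.
v=2: v_2(a)=14, v_2(b)=4; units ≡ 5, 5 (mod 8); ε·ε+αω+βω = 0·0+14·1+4·1 ≡ 0  ⇒  (a,b)_2 = +1.
v=37: a=37^1·(≡25), b=37^0·(≡36) mod 37; (25|37)=+1, (36|37)=+1; (−1)^{1·0·18}·(+1)^0·(+1)^1 = +1.
v=3: a=3^9·(≡2), b=3^5·(≡1) mod 3; (2|3)=-1, (1|3)=+1; (−1)^{9·5·1}·(-1)^5·(+1)^9 = +1.
v=31: a=31^2·(≡1), b=31^1·(≡2) mod 31; (1|31)=+1, (2|31)=+1; (−1)^{2·1·15}·(+1)^1·(+1)^2 = +1.
v=∞: -3222219 < 0 and 596037 > 0  ⇒  (a,b)_∞ = +1.
v=29: a=29^1·(≡15), b=29^1·(≡21) mod 29; (15|29)=-1, (21|29)=-1; (−1)^{1·1·14}·(-1)^1·(-1)^1 = +1.
v=23: a=23^-2·(≡9), b=23^-2·(≡10) mod 23; (9|23)=+1, (10|23)=-1; (−1)^{-2·-2·11}·(+1)^-2·(-1)^-2 = +1.
v=13: a=13^1·(≡6), b=13^1·(≡2) mod 13; (6|13)=-1, (2|13)=-1; (−1)^{1·1·6}·(-1)^1·(-1)^1 = +1.
v=17: a=17^2·(≡11), b=17^1·(≡10) mod 17; (11|17)=-1, (10|17)=-1; (−1)^{2·1·8}·(-1)^1·(-1)^2 = -1.
|Ram(-3222219, 596037)| = 2, even; anisotropic at {11, 17}.

[11, 17]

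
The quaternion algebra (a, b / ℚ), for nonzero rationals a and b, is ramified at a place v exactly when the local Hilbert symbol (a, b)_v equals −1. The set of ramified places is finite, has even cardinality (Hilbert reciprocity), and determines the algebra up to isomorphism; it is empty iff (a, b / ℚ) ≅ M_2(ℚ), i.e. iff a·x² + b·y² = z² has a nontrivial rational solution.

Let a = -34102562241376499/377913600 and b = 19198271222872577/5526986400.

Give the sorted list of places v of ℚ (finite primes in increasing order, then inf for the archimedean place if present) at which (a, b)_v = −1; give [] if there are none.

[2, 13]

Mod squares: a ≡ -899, b ≡ 442. Check v ∈ {∞, 2, 3, 5, 11, 13, 17, 29, 31}.
v=17: a=17^2·(≡1), b=17^5·(≡1) mod 17; (1|17)=+1, (1|17)=+1; (−1)^{2·5·8}·(+1)^5·(+1)^2 = +1.
v=11: a=11^0·(≡1), b=11^4·(≡6) mod 11; (1|11)=+1, (6|11)=-1; (−1)^{0·4·5}·(+1)^4·(-1)^0 = +1.
v=∞: -899 < 0 and 442 > 0  ⇒  (a,b)_∞ = +1.
v=5: a=5^-2·(≡4), b=5^-2·(≡2) mod 5; (4|5)=+1, (2|5)=-1; (−1)^{-2·-2·2}·(+1)^-2·(-1)^-2 = +1.
v=31: a=31^5·(≡28), b=31^4·(≡19) mod 31; (28|31)=+1, (19|31)=+1; (−1)^{5·4·15}·(+1)^4·(+1)^5 = +1.
v=2: v_2(a)=-8, v_2(b)=-5; units ≡ 5, 5 (mod 8); ε·ε+αω+βω = 0·0+-8·1+-5·1 ≡ 1  ⇒  (a,b)_2 = -1.
v=3: a=3^-10·(≡1), b=3^-12·(≡1) mod 3; (1|3)=+1, (1|3)=+1; (−1)^{-10·-12·1}·(+1)^-12·(+1)^-10 = +1.
v=13: a=13^2·(≡2), b=13^-1·(≡8) mod 13; (2|13)=-1, (8|13)=-1; (−1)^{2·-1·6}·(-1)^-1·(-1)^2 = -1.
v=29: a=29^3·(≡10), b=29^0·(≡22) mod 29; (10|29)=-1, (22|29)=+1; (−1)^{3·0·14}·(-1)^0·(+1)^3 = +1.
|Ram(-899, 442)| = 2, even; anisotropic at {2, 13}.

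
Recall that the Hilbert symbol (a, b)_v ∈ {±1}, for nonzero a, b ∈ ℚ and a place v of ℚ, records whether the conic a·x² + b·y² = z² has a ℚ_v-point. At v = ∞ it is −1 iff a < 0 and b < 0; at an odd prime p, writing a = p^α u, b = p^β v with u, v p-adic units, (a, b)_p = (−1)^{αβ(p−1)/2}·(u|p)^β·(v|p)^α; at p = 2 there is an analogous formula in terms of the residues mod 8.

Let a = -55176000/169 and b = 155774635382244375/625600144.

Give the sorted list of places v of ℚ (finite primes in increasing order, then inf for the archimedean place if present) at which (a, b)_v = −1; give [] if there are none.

[2, 23]

(a, b) ≡ (-285, 391) mod (ℚ^×)²; places V = {2, 3, 5, 7, 11, 13, 17, 19, 23, 29, 37, ∞}.
(a,b)_13: α=-2, u≡4; β=-4, v≡10 (mod 13); (4|13)=+1, (10|13)=+1; sign (−1)^0·+1^-4·+1^-2 = +1.
(a,b)_29: α=0, u≡4; β=2, v≡19 (mod 29); (4|29)=+1, (19|29)=-1; sign (−1)^0·+1^2·-1^0 = +1.
(a,b)_19: α=1, u≡1; β=2, v≡17 (mod 19); (1|19)=+1, (17|19)=+1; sign (−1)^0·+1^2·+1^1 = +1.
(a,b)_∞: sgn(-285)=−, sgn(391)=+, so +1.
(a,b)_11: α=2, u≡4; β=0, v≡6 (mod 11); (4|11)=+1, (6|11)=-1; sign (−1)^0·+1^0·-1^2 = +1.
(a,b)_7: α=0, u≡2; β=2, v≡5 (mod 7); (2|7)=+1, (5|7)=-1; sign (−1)^0·+1^2·-1^0 = +1.
(a,b)_17: α=0, u≡1; β=1, v≡11 (mod 17); (1|17)=+1, (11|17)=-1; sign (−1)^0·+1^1·-1^0 = +1.
(a,b)_23: α=0, u≡10; β=3, v≡17 (mod 23); (10|23)=-1, (17|23)=-1; sign (−1)^0·-1^3·-1^0 = -1.
(a,b)_3: α=1, u≡1; β=4, v≡1 (mod 3); (1|3)=+1, (1|3)=+1; sign (−1)^0·+1^4·+1^1 = +1.
(a,b)_2: α=6, β=-4; u≡3, v≡7 (mod 8); ε(u)ε(v)=1·1, αω(v)=6·0, βω(u)=-4·1; sum ≡ 1  ⇒  -1.
(a,b)_5: α=3, u≡3; β=4, v≡4 (mod 5); (3|5)=-1, (4|5)=+1; sign (−1)^0·-1^4·+1^3 = +1.
(a,b)_37: α=0, u≡26; β=-2, v≡9 (mod 37); (26|37)=+1, (9|37)=+1; sign (−1)^0·+1^-2·+1^0 = +1.
|Ram(-285, 391)| = 2, even; anisotropic at {2, 23}.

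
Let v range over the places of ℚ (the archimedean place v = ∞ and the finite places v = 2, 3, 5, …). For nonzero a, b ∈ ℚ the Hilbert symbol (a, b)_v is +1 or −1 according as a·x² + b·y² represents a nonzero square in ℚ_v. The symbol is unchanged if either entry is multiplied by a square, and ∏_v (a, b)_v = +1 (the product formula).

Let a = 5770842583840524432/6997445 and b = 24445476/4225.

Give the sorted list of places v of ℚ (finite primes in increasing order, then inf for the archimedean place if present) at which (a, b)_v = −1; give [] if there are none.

[11, 37]

Mod squares: a ≡ 5365, b ≡ 209. Check v ∈ {∞, 2, 3, 5, 7, 11, 13, 19, 29, 37}.
v=13: a=13^-4·(≡9), b=13^-2·(≡10) mod 13; (9|13)=+1, (10|13)=+1; (−1)^{-4·-2·6}·(+1)^-2·(+1)^-4 = +1.
v=2: v_2(a)=4, v_2(b)=2; units ≡ 5, 1 (mod 8); ε·ε+αω+βω = 0·0+4·0+2·1 ≡ 0  ⇒  (a,b)_2 = +1.
v=19: a=19^6·(≡17), b=19^3·(≡7) mod 19; (17|19)=+1, (7|19)=+1; (−1)^{6·3·9}·(+1)^3·(+1)^6 = +1.
v=∞: 5365 > 0 and 209 > 0  ⇒  (a,b)_∞ = +1.
v=5: a=5^-1·(≡3), b=5^-2·(≡4) mod 5; (3|5)=-1, (4|5)=+1; (−1)^{-1·-2·2}·(-1)^-2·(+1)^-1 = +1.
v=7: a=7^-2·(≡5), b=7^0·(≡5) mod 7; (5|7)=-1, (5|7)=-1; (−1)^{-2·0·3}·(-1)^0·(-1)^-2 = +1.
v=3: a=3^10·(≡1), b=3^4·(≡2) mod 3; (1|3)=+1, (2|3)=-1; (−1)^{10·4·1}·(+1)^4·(-1)^10 = +1.
v=29: a=29^1·(≡27), b=29^0·(≡5) mod 29; (27|29)=-1, (5|29)=+1; (−1)^{1·0·14}·(-1)^0·(+1)^1 = +1.
v=37: a=37^1·(≡12), b=37^0·(≡24) mod 37; (12|37)=+1, (24|37)=-1; (−1)^{1·0·18}·(+1)^0·(-1)^1 = -1.
v=11: a=11^2·(≡6), b=11^1·(≡8) mod 11; (6|11)=-1, (8|11)=-1; (−1)^{2·1·5}·(-1)^1·(-1)^2 = -1.
|Ram(5365, 209)| = 2, even; anisotropic at {11, 37}.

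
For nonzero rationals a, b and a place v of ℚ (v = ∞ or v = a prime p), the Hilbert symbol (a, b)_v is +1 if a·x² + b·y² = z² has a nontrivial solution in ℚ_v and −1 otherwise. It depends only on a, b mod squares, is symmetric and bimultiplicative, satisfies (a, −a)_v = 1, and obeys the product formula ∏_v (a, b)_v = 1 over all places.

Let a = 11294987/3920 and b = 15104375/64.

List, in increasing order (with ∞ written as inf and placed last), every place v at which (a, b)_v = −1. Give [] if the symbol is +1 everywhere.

Mod squares: a ≡ 1615, b ≡ 143. Check v ∈ {∞, 2, 5, 7, 11, 13, 17, 19}.
v=19: a=19^1·(≡16), b=19^0·(≡3) mod 19; (16|19)=+1, (3|19)=-1; (−1)^{1·0·9}·(+1)^0·(-1)^1 = -1.
v=11: a=11^2·(≡3), b=11^1·(≡8) mod 11; (3|11)=+1, (8|11)=-1; (−1)^{2·1·5}·(+1)^1·(-1)^2 = +1.
v=5: a=5^-1·(≡3), b=5^4·(≡3) mod 5; (3|5)=-1, (3|5)=-1; (−1)^{-1·4·2}·(-1)^4·(-1)^-1 = -1.
v=∞: 1615 > 0 and 143 > 0  ⇒  (a,b)_∞ = +1.
v=2: v_2(a)=-4, v_2(b)=-6; units ≡ 7, 7 (mod 8); ε·ε+αω+βω = 1·1+-4·0+-6·0 ≡ 1  ⇒  (a,b)_2 = -1.
v=13: a=13^0·(≡4), b=13^3·(≡2) mod 13; (4|13)=+1, (2|13)=-1; (−1)^{0·3·6}·(+1)^3·(-1)^0 = +1.
v=7: a=7^-2·(≡6), b=7^0·(≡6) mod 7; (6|7)=-1, (6|7)=-1; (−1)^{-2·0·3}·(-1)^0·(-1)^-2 = +1.
v=17: a=17^3·(≡14), b=17^0·(≡10) mod 17; (14|17)=-1, (10|17)=-1; (−1)^{3·0·8}·(-1)^0·(-1)^3 = -1.
(1615, 143 / ℚ) ramifies at {2, 5, 17, 19}: a division algebra.

[2, 5, 17, 19]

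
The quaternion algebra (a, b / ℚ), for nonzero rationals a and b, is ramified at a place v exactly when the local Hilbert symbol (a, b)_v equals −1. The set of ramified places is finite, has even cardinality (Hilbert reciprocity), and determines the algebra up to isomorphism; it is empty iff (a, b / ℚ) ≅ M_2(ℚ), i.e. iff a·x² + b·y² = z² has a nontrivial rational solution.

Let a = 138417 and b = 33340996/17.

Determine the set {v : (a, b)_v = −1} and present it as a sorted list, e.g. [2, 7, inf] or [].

(a, b) ≡ (138417, 838457) mod (ℚ^×)²; places V = {2, 3, 13, 17, 29, 31, 37, 43, ∞}.
(a,b)_3: α=1, u≡2; β=0, v≡2 (mod 3); (2|3)=-1, (2|3)=-1; sign (−1)^0·-1^0·-1^1 = -1.
(a,b)_31: α=0, u≡2; β=1, v≡22 (mod 31); (2|31)=+1, (22|31)=-1; sign (−1)^0·+1^1·-1^0 = +1.
(a,b)_43: α=1, u≡37; β=1, v≡20 (mod 43); (37|43)=-1, (20|43)=-1; sign (−1)^1·-1^1·-1^1 = -1.
(a,b)_17: α=0, u≡3; β=-1, v≡1 (mod 17); (3|17)=-1, (1|17)=+1; sign (−1)^0·-1^-1·+1^0 = -1.
(a,b)_∞: sgn(138417)=+, sgn(838457)=+, so +1.
(a,b)_2: α=0, β=2; u≡1, v≡1 (mod 8); ε(u)ε(v)=0·0, αω(v)=0·0, βω(u)=2·0; sum ≡ 0  ⇒  +1.
(a,b)_29: α=1, u≡17; β=0, v≡6 (mod 29); (17|29)=-1, (6|29)=+1; sign (−1)^0·-1^0·+1^1 = +1.
(a,b)_37: α=1, u≡4; β=1, v≡18 (mod 37); (4|37)=+1, (18|37)=-1; sign (−1)^0·+1^1·-1^1 = -1.
(a,b)_13: α=0, u≡6; β=2, v≡12 (mod 13); (6|13)=-1, (12|13)=+1; sign (−1)^0·-1^2·+1^0 = +1.
Ram(138417, 838457) = {3, 17, 37, 43}; no ℚ_3-point on the conic.

[3, 17, 37, 43]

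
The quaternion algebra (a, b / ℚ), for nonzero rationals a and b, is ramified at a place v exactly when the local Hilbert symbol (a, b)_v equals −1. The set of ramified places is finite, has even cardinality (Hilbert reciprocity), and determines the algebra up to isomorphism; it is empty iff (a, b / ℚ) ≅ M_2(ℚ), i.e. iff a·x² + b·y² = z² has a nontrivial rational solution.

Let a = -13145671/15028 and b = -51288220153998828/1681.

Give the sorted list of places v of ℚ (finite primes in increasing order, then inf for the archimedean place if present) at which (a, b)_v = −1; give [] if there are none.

[3, 11, 13, inf]

Mod squares: a ≡ -4147, b ≡ -3003. Check v ∈ {∞, 2, 3, 7, 11, 13, 17, 29, 41}.
v=∞: -4147 < 0 and -3003 < 0  ⇒  (a,b)_∞ = -1.
v=17: a=17^-2·(≡4), b=17^0·(≡12) mod 17; (4|17)=+1, (12|17)=-1; (−1)^{-2·0·8}·(+1)^0·(-1)^-2 = +1.
v=2: v_2(a)=-2, v_2(b)=2; units ≡ 5, 5 (mod 8); ε·ε+αω+βω = 0·0+-2·1+2·1 ≡ 0  ⇒  (a,b)_2 = +1.
v=29: a=29^3·(≡2), b=29^4·(≡7) mod 29; (2|29)=-1, (7|29)=+1; (−1)^{3·4·14}·(-1)^4·(+1)^3 = +1.
v=3: a=3^0·(≡2), b=3^7·(≡1) mod 3; (2|3)=-1, (1|3)=+1; (−1)^{0·7·1}·(-1)^7·(+1)^0 = -1.
v=7: a=7^2·(≡4), b=7^3·(≡6) mod 7; (4|7)=+1, (6|7)=-1; (−1)^{2·3·3}·(+1)^3·(-1)^2 = +1.
v=41: a=41^0·(≡24), b=41^-2·(≡33) mod 41; (24|41)=-1, (33|41)=+1; (−1)^{0·-2·20}·(-1)^-2·(+1)^0 = +1.
v=13: a=13^-1·(≡6), b=13^3·(≡12) mod 13; (6|13)=-1, (12|13)=+1; (−1)^{-1·3·6}·(-1)^3·(+1)^-1 = -1.
v=11: a=11^1·(≡6), b=11^1·(≡6) mod 11; (6|11)=-1, (6|11)=-1; (−1)^{1·1·5}·(-1)^1·(-1)^1 = -1.
(-4147, -3003 / ℚ) ramifies at {3, 11, 13, ∞}: a division algebra.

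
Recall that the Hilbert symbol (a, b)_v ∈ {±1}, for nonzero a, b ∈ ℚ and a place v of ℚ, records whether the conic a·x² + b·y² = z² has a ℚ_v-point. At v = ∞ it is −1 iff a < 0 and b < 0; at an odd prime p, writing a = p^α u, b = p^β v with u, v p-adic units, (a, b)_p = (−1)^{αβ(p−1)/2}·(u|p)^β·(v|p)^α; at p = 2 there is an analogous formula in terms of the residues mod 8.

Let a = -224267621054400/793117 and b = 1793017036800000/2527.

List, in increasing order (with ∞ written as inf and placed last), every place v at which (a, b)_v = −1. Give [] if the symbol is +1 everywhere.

(a, b) ≡ (-3003, 13090) mod (ℚ^×)²; places V = {2, 3, 5, 7, 11, 13, 17, 19, 23, ∞}.
(a,b)_∞: sgn(-3003)=−, sgn(13090)=+, so +1.
(a,b)_7: α=3, u≡6; β=-1, v≡1 (mod 7); (6|7)=-1, (1|7)=+1; sign (−1)^1·-1^-1·+1^3 = +1.
(a,b)_11: α=1, u≡6; β=1, v≡8 (mod 11); (6|11)=-1, (8|11)=-1; sign (−1)^1·-1^1·-1^1 = -1.
(a,b)_13: α=-3, u≡9; β=0, v≡10 (mod 13); (9|13)=+1, (10|13)=+1; sign (−1)^0·+1^0·+1^-3 = +1.
(a,b)_23: α=2, u≡10; β=0, v≡6 (mod 23); (10|23)=-1, (6|23)=+1; sign (−1)^0·-1^0·+1^2 = +1.
(a,b)_3: α=5, u≡1; β=4, v≡1 (mod 3); (1|3)=+1, (1|3)=+1; sign (−1)^0·+1^4·+1^5 = +1.
(a,b)_5: α=2, u≡2; β=5, v≡3 (mod 5); (2|5)=-1, (3|5)=-1; sign (−1)^0·-1^5·-1^2 = -1.
(a,b)_19: α=-2, u≡14; β=-2, v≡13 (mod 19); (14|19)=-1, (13|19)=-1; sign (−1)^0·-1^-2·-1^-2 = +1.
(a,b)_2: α=6, β=17; u≡5, v≡1 (mod 8); ε(u)ε(v)=0·0, αω(v)=6·0, βω(u)=17·1; sum ≡ 1  ⇒  -1.
(a,b)_17: α=2, u≡14; β=3, v≡7 (mod 17); (14|17)=-1, (7|17)=-1; sign (−1)^0·-1^3·-1^2 = -1.
(-3003, 13090 / ℚ) ramifies at {2, 5, 11, 17}: a division algebra.

[2, 5, 11, 17]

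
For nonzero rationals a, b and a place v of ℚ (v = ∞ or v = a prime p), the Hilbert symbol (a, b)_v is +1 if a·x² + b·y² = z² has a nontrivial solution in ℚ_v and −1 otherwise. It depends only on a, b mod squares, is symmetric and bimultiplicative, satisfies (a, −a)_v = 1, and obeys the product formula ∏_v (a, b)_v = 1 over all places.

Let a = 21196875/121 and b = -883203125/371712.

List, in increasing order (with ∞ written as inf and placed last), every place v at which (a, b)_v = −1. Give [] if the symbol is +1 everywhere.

[3, 5, 7, 17]

(a, b) ≡ (33915, -6783) mod (ℚ^×)²; places V = {2, 3, 5, 7, 11, 17, 19, ∞}.
(a,b)_11: α=-2, u≡7; β=-2, v≡3 (mod 11); (7|11)=-1, (3|11)=+1; sign (−1)^0·-1^-2·+1^-2 = +1.
(a,b)_2: α=0, β=-10; u≡3, v≡1 (mod 8); ε(u)ε(v)=1·0, αω(v)=0·0, βω(u)=-10·1; sum ≡ 0  ⇒  +1.
(a,b)_7: α=1, u≡1; β=1, v≡2 (mod 7); (1|7)=+1, (2|7)=+1; sign (−1)^1·+1^1·+1^1 = -1.
(a,b)_17: α=1, u≡5; β=1, v≡2 (mod 17); (5|17)=-1, (2|17)=+1; sign (−1)^0·-1^1·+1^1 = -1.
(a,b)_19: α=1, u≡3; β=1, v≡5 (mod 19); (3|19)=-1, (5|19)=+1; sign (−1)^1·-1^1·+1^1 = +1.
(a,b)_∞: sgn(33915)=+, sgn(-6783)=−, so +1.
(a,b)_3: α=1, u≡1; β=-1, v≡1 (mod 3); (1|3)=+1, (1|3)=+1; sign (−1)^1·+1^-1·+1^1 = -1.
(a,b)_5: α=5, u≡3; β=8, v≡2 (mod 5); (3|5)=-1, (2|5)=-1; sign (−1)^0·-1^8·-1^5 = -1.
|Ram(33915, -6783)| = 4, even; anisotropic at {3, 5, 7, 17}.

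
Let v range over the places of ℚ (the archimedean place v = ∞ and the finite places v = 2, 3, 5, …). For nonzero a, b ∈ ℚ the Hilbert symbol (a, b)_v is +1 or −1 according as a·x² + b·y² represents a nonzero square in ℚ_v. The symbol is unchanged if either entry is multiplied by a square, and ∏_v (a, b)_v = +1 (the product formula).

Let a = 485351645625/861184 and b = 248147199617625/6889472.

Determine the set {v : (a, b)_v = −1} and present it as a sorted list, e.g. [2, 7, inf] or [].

[5, 7]

Mod squares: a ≡ 33, b ≡ 210. Check v ∈ {∞, 2, 3, 5, 7, 11, 29}.
v=7: a=7^4·(≡5), b=7^3·(≡1) mod 7; (5|7)=-1, (1|7)=+1; (−1)^{4·3·3}·(-1)^3·(+1)^4 = -1.
v=3: a=3^5·(≡2), b=3^3·(≡1) mod 3; (2|3)=-1, (1|3)=+1; (−1)^{5·3·1}·(-1)^3·(+1)^5 = +1.
v=2: v_2(a)=-10, v_2(b)=-13; units ≡ 1, 1 (mod 8); ε·ε+αω+βω = 0·0+-10·0+-13·0 ≡ 0  ⇒  (a,b)_2 = +1.
v=11: a=11^3·(≡1), b=11^8·(≡1) mod 11; (1|11)=+1, (1|11)=+1; (−1)^{3·8·5}·(+1)^8·(+1)^3 = +1.
v=29: a=29^-2·(≡4), b=29^-2·(≡20) mod 29; (4|29)=+1, (20|29)=+1; (−1)^{-2·-2·14}·(+1)^-2·(+1)^-2 = +1.
v=∞: 33 > 0 and 210 > 0  ⇒  (a,b)_∞ = +1.
v=5: a=5^4·(≡2), b=5^3·(≡3) mod 5; (2|5)=-1, (3|5)=-1; (−1)^{4·3·2}·(-1)^3·(-1)^4 = -1.
|Ram(33, 210)| = 2, even; anisotropic at {5, 7}.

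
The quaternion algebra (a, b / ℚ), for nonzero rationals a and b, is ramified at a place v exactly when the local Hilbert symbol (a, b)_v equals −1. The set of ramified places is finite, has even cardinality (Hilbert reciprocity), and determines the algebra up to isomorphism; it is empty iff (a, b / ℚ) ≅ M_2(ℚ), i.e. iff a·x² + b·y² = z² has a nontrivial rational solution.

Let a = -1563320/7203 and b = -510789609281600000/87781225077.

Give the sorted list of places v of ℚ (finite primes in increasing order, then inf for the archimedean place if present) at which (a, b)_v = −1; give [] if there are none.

Mod squares: a ≡ -9690, b ≡ -27170. Check v ∈ {∞, 2, 3, 5, 7, 11, 13, 17, 19, 43}.
v=7: a=7^-4·(≡6), b=7^-4·(≡1) mod 7; (6|7)=-1, (1|7)=+1; (−1)^{-4·-4·3}·(-1)^-4·(+1)^-4 = +1.
v=3: a=3^-1·(≡1), b=3^-2·(≡1) mod 3; (1|3)=+1, (1|3)=+1; (−1)^{-1·-2·1}·(+1)^-2·(+1)^-1 = +1.
v=2: v_2(a)=3, v_2(b)=9; units ≡ 3, 7 (mod 8); ε·ε+αω+βω = 1·1+3·0+9·1 ≡ 0  ⇒  (a,b)_2 = +1.
v=43: a=43^0·(≡19), b=43^-2·(≡36) mod 43; (19|43)=-1, (36|43)=+1; (−1)^{0·-2·21}·(-1)^-2·(+1)^0 = +1.
v=17: a=17^1·(≡15), b=17^2·(≡2) mod 17; (15|17)=+1, (2|17)=+1; (−1)^{1·2·8}·(+1)^2·(+1)^1 = +1.
v=5: a=5^1·(≡2), b=5^5·(≡4) mod 5; (2|5)=-1, (4|5)=+1; (−1)^{1·5·2}·(-1)^5·(+1)^1 = -1.
v=13: a=13^0·(≡8), b=13^-3·(≡10) mod 13; (8|13)=-1, (10|13)=+1; (−1)^{0·-3·6}·(-1)^-3·(+1)^0 = -1.
v=19: a=19^1·(≡14), b=19^3·(≡18) mod 19; (14|19)=-1, (18|19)=-1; (−1)^{1·3·9}·(-1)^3·(-1)^1 = -1.
v=∞: -9690 < 0 and -27170 < 0  ⇒  (a,b)_∞ = -1.
v=11: a=11^2·(≡3), b=11^5·(≡5) mod 11; (3|11)=+1, (5|11)=+1; (−1)^{2·5·5}·(+1)^5·(+1)^2 = +1.
|Ram(-9690, -27170)| = 4, even; anisotropic at {5, 13, 19, ∞}.

[5, 13, 19, inf]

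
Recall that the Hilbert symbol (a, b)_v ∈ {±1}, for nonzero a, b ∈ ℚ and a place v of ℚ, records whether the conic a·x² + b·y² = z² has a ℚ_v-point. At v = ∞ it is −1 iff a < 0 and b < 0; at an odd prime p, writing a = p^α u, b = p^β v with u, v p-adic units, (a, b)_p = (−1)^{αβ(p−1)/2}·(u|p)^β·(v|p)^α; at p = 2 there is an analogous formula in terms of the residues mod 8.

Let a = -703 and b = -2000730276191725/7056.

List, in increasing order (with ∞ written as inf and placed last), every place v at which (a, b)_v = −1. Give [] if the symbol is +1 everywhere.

(a, b) ≡ (-703, -958189) mod (ℚ^×)²; places V = {2, 3, 5, 7, 13, 19, 29, 37, 47, ∞}.
(a,b)_29: α=0, u≡22; β=1, v≡26 (mod 29); (22|29)=+1, (26|29)=-1; sign (−1)^0·+1^1·-1^0 = +1.
(a,b)_19: α=1, u≡1; β=3, v≡14 (mod 19); (1|19)=+1, (14|19)=-1; sign (−1)^1·+1^3·-1^1 = +1.
(a,b)_7: α=0, u≡4; β=-2, v≡5 (mod 7); (4|7)=+1, (5|7)=-1; sign (−1)^0·+1^-2·-1^0 = +1.
(a,b)_∞: sgn(-703)=−, sgn(-958189)=−, so -1.
(a,b)_2: α=0, β=-4; u≡1, v≡3 (mod 8); ε(u)ε(v)=0·1, αω(v)=0·1, βω(u)=-4·0; sum ≡ 0  ⇒  +1.
(a,b)_3: α=0, u≡2; β=-2, v≡2 (mod 3); (2|3)=-1, (2|3)=-1; sign (−1)^0·-1^-2·-1^0 = +1.
(a,b)_5: α=0, u≡2; β=2, v≡1 (mod 5); (2|5)=-1, (1|5)=+1; sign (−1)^0·-1^2·+1^0 = +1.
(a,b)_37: α=1, u≡18; β=3, v≡34 (mod 37); (18|37)=-1, (34|37)=+1; sign (−1)^0·-1^3·+1^1 = -1.
(a,b)_13: α=0, u≡12; β=2, v≡5 (mod 13); (12|13)=+1, (5|13)=-1; sign (−1)^0·+1^2·-1^0 = +1.
(a,b)_47: α=0, u≡2; β=1, v≡26 (mod 47); (2|47)=+1, (26|47)=-1; sign (−1)^0·+1^1·-1^0 = +1.
|Ram(-703, -958189)| = 2, even; anisotropic at {37, ∞}.

[37, inf]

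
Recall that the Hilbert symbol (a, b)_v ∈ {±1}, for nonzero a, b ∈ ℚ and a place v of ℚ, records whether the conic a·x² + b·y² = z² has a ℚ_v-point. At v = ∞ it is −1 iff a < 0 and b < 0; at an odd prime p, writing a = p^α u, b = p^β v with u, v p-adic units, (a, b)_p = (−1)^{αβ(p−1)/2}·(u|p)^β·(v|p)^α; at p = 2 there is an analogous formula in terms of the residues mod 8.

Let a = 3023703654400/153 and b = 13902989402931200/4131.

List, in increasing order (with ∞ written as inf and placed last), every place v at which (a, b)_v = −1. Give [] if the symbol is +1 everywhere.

[3, 17]

Mod squares: a ≡ 17, b ≡ 1938. Check v ∈ {∞, 2, 3, 5, 11, 13, 17, 19}.
v=5: a=5^2·(≡2), b=5^2·(≡3) mod 5; (2|5)=-1, (3|5)=-1; (−1)^{2·2·2}·(-1)^2·(-1)^2 = +1.
v=3: a=3^-2·(≡2), b=3^-5·(≡1) mod 3; (2|3)=-1, (1|3)=+1; (−1)^{-2·-5·1}·(-1)^-5·(+1)^-2 = -1.
v=∞: 17 > 0 and 1938 > 0  ⇒  (a,b)_∞ = +1.
v=13: a=13^2·(≡10), b=13^2·(≡12) mod 13; (10|13)=+1, (12|13)=+1; (−1)^{2·2·6}·(+1)^2·(+1)^2 = +1.
v=19: a=19^2·(≡9), b=19^3·(≡11) mod 19; (9|19)=+1, (11|19)=+1; (−1)^{2·3·9}·(+1)^3·(+1)^2 = +1.
v=17: a=17^-1·(≡2), b=17^-1·(≡5) mod 17; (2|17)=+1, (5|17)=-1; (−1)^{-1·-1·8}·(+1)^-1·(-1)^-1 = -1.
v=2: v_2(a)=14, v_2(b)=15; units ≡ 1, 1 (mod 8); ε·ε+αω+βω = 0·0+14·0+15·0 ≡ 0  ⇒  (a,b)_2 = +1.
v=11: a=11^2·(≡10), b=11^4·(≡10) mod 11; (10|11)=-1, (10|11)=-1; (−1)^{2·4·5}·(-1)^4·(-1)^2 = +1.
Ram(17, 1938) = {3, 17}; no ℚ_3-point on the conic.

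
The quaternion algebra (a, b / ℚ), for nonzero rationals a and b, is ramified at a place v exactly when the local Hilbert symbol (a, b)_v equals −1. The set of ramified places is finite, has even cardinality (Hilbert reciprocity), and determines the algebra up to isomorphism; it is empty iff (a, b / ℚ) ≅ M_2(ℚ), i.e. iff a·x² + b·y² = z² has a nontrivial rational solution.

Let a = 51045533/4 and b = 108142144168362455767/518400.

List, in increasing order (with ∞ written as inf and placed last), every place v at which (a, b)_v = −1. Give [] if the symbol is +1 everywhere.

[7, 11, 23, 41]

Mod squares: a ≡ 51045533, b ≡ 7. Check v ∈ {∞, 2, 3, 5, 7, 11, 19, 23, 37, 41}.
v=23: a=23^1·(≡8), b=23^2·(≡21) mod 23; (8|23)=+1, (21|23)=-1; (−1)^{1·2·11}·(+1)^2·(-1)^1 = -1.
v=∞: 51045533 > 0 and 7 > 0  ⇒  (a,b)_∞ = +1.
v=11: a=11^1·(≡8), b=11^4·(≡8) mod 11; (8|11)=-1, (8|11)=-1; (−1)^{1·4·5}·(-1)^4·(-1)^1 = -1.
v=41: a=41^1·(≡12), b=41^2·(≡19) mod 41; (12|41)=-1, (19|41)=-1; (−1)^{1·2·20}·(-1)^2·(-1)^1 = -1.
v=37: a=37^1·(≡16), b=37^2·(≡25) mod 37; (16|37)=+1, (25|37)=+1; (−1)^{1·2·18}·(+1)^2·(+1)^1 = +1.
v=19: a=19^1·(≡16), b=19^2·(≡5) mod 19; (16|19)=+1, (5|19)=+1; (−1)^{1·2·9}·(+1)^2·(+1)^1 = +1.
v=2: v_2(a)=-2, v_2(b)=-8; units ≡ 5, 7 (mod 8); ε·ε+αω+βω = 0·1+-2·0+-8·1 ≡ 0  ⇒  (a,b)_2 = +1.
v=7: a=7^1·(≡1), b=7^5·(≡4) mod 7; (1|7)=+1, (4|7)=+1; (−1)^{1·5·3}·(+1)^5·(+1)^1 = -1.
v=5: a=5^0·(≡2), b=5^-2·(≡2) mod 5; (2|5)=-1, (2|5)=-1; (−1)^{0·-2·2}·(-1)^-2·(-1)^0 = +1.
v=3: a=3^0·(≡2), b=3^-4·(≡1) mod 3; (2|3)=-1, (1|3)=+1; (−1)^{0·-4·1}·(-1)^-4·(+1)^0 = +1.
|Ram(51045533, 7)| = 4, even; anisotropic at {7, 11, 23, 41}.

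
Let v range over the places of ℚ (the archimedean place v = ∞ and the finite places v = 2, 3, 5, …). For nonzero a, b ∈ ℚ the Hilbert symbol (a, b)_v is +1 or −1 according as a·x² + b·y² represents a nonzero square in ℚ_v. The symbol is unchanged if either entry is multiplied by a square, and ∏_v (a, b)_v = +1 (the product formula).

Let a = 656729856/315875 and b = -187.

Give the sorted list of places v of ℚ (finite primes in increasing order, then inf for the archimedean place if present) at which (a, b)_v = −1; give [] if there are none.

(a, b) ≡ (13685, -187) mod (ℚ^×)²; places V = {2, 3, 5, 7, 11, 17, 19, 23, ∞}.
(a,b)_2: α=8, β=0; u≡5, v≡5 (mod 8); ε(u)ε(v)=0·0, αω(v)=8·1, βω(u)=0·1; sum ≡ 0  ⇒  +1.
(a,b)_3: α=8, u≡2; β=0, v≡2 (mod 3); (2|3)=-1, (2|3)=-1; sign (−1)^0·-1^0·-1^8 = +1.
(a,b)_∞: sgn(13685)=+, sgn(-187)=−, so +1.
(a,b)_23: α=1, u≡22; β=0, v≡20 (mod 23); (22|23)=-1, (20|23)=-1; sign (−1)^0·-1^0·-1^1 = -1.
(a,b)_17: α=1, u≡3; β=1, v≡6 (mod 17); (3|17)=-1, (6|17)=-1; sign (−1)^0·-1^1·-1^1 = +1.
(a,b)_19: α=-2, u≡5; β=0, v≡3 (mod 19); (5|19)=+1, (3|19)=-1; sign (−1)^0·+1^0·-1^-2 = +1.
(a,b)_5: α=-3, u≡3; β=0, v≡3 (mod 5); (3|5)=-1, (3|5)=-1; sign (−1)^0·-1^0·-1^-3 = -1.
(a,b)_7: α=-1, u≡2; β=0, v≡2 (mod 7); (2|7)=+1, (2|7)=+1; sign (−1)^0·+1^0·+1^-1 = +1.
(a,b)_11: α=0, u≡9; β=1, v≡5 (mod 11); (9|11)=+1, (5|11)=+1; sign (−1)^0·+1^1·+1^0 = +1.
(13685, -187 / ℚ) ramifies at {5, 23}: a division algebra.

[5, 23]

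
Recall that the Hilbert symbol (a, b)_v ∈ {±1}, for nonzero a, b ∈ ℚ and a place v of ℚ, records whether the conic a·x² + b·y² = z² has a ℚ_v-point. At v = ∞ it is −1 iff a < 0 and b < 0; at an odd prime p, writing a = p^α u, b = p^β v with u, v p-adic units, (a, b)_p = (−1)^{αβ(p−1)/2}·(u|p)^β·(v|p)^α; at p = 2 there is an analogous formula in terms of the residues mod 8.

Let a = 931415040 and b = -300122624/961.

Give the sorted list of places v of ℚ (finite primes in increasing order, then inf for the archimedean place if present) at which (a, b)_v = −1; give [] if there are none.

Mod squares: a ≡ 101065, b ≡ -1394. Check v ∈ {∞, 2, 3, 5, 17, 29, 31, 41}.
v=3: a=3^2·(≡1), b=3^0·(≡1) mod 3; (1|3)=+1, (1|3)=+1; (−1)^{2·0·1}·(+1)^0·(+1)^2 = +1.
v=17: a=17^1·(≡7), b=17^1·(≡14) mod 17; (7|17)=-1, (14|17)=-1; (−1)^{1·1·8}·(-1)^1·(-1)^1 = +1.
v=5: a=5^1·(≡3), b=5^0·(≡1) mod 5; (3|5)=-1, (1|5)=+1; (−1)^{1·0·2}·(-1)^0·(+1)^1 = +1.
v=29: a=29^1·(≡28), b=29^2·(≡17) mod 29; (28|29)=+1, (17|29)=-1; (−1)^{1·2·14}·(+1)^2·(-1)^1 = -1.
v=∞: 101065 > 0 and -1394 < 0  ⇒  (a,b)_∞ = +1.
v=2: v_2(a)=10, v_2(b)=9; units ≡ 1, 7 (mod 8); ε·ε+αω+βω = 0·1+10·0+9·0 ≡ 0  ⇒  (a,b)_2 = +1.
v=31: a=31^0·(≡14), b=31^-2·(≡1) mod 31; (14|31)=+1, (1|31)=+1; (−1)^{0·-2·15}·(+1)^-2·(+1)^0 = +1.
v=41: a=41^1·(≡37), b=41^1·(≡27) mod 41; (37|41)=+1, (27|41)=-1; (−1)^{1·1·20}·(+1)^1·(-1)^1 = -1.
(101065, -1394 / ℚ) ramifies at {29, 41}: a division algebra.

[29, 41]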